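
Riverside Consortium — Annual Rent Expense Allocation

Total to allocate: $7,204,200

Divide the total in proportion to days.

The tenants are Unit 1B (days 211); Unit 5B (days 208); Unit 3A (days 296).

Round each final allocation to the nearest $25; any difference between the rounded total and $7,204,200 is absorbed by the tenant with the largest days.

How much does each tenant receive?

Sum of days: 715.
Proportional shares: Unit 1B 211/715 × $7,204,200 = 2,125,994.69; Unit 5B 208/715 × $7,204,200 = 2,095,767.27; Unit 3A 296/715 × $7,204,200 = 2,982,438.04.
After rounding ($25): Unit 1B $2,126,000; Unit 5B $2,095,775; Unit 3A $2,982,450. Sum = $7,204,225.
Difference $7,204,200 − $7,204,225 = −$25 applied to largest days (Unit 3A): Unit 3A becomes $2,982,425.

Unit 1B: $2,126,000 | Unit 5B: $2,095,775 | Unit 3A: $2,982,425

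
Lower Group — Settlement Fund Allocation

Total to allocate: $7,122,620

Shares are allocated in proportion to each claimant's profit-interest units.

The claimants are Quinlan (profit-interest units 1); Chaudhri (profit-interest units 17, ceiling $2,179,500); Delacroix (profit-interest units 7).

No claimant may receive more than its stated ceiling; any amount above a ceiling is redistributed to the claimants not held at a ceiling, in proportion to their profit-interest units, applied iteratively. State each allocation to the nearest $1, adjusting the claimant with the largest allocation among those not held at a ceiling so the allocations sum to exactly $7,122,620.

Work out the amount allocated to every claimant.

Combined profit-interest units = 25.
Proportional shares (ignoring caps): Quinlan 284,904.80; Chaudhri 4,843,381.60; Delacroix 1,994,333.60.
Cap binds for Chaudhri ($2,179,500); remaining pool $4,943,120 reallocated over remaining profit-interest units 8.
Redistributed shares: Quinlan 617,890.00 → $617,890; Delacroix 4,325,230.00 → $4,325,230.

Quinlan: $617,890; Chaudhri: $2,179,500; Delacroix: $4,325,230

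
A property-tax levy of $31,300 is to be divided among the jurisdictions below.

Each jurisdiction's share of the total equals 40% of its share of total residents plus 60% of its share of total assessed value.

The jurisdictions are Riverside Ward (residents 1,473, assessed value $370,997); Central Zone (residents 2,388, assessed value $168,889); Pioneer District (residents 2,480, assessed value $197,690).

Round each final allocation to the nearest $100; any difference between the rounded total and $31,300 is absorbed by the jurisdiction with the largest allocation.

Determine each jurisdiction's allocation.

Riverside Ward: $12,400 · Central Zone: $9,000 · Pioneer District: $9,900

Residents total 6,341; assessed value total 737,576.
Blended shares (40% residents + 60% assessed value): Riverside Ward 0.3947; Central Zone 0.2880; Pioneer District 0.3173.
Proportional shares: Riverside Ward 12,354.61; Central Zone 9,015.21; Pioneer District 9,930.18.
Rounded to nearest $100: Riverside Ward $12,400; Central Zone $9,000; Pioneer District $9,900. Sum = $31,300.
Rounded total matches; no reconciliation needed.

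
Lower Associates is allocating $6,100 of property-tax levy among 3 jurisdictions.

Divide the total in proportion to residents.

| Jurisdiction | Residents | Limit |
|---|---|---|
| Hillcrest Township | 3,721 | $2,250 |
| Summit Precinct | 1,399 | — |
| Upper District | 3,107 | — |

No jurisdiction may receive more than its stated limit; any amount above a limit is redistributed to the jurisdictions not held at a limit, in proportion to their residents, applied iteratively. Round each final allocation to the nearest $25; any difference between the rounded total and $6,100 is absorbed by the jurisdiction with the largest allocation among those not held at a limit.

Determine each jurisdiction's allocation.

Hillcrest Township: $2,250; Summit Precinct: $1,200; Upper District: $2,650

Combined residents = 8,227.
Unconstrained shares: Hillcrest Township 2,758.98; Summit Precinct 1,037.30; Upper District 2,303.72.
Capped: Hillcrest Township ($2,250); residual $3,850 reallocated over remaining residents 4,506.
Redistributed shares: Summit Precinct 1,195.33 → $1,200; Upper District 2,654.67 → $2,650.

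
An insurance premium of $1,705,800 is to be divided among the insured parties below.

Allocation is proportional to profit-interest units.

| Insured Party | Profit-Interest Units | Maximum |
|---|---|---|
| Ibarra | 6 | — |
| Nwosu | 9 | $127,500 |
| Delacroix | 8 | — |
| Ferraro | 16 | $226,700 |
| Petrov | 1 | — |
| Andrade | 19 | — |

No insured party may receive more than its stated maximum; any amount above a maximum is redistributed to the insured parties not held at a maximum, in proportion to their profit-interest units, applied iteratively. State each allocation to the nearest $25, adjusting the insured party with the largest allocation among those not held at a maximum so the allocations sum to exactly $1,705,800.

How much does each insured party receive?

Sum of profit-interest units: 59.
Pro-rata shares before constraints: Ibarra 173,471.19; Nwosu 260,206.78; Delacroix 231,294.92; Ferraro 462,589.83; Petrov 28,911.86; Andrade 549,325.42.
Capped: Nwosu ($127,500), Ferraro ($226,700); residual $1,351,600 reallocated over remaining profit-interest units 34.
Redistributed shares: Ibarra 238,517.65 → $238,525; Delacroix 318,023.53 → $318,025; Petrov 39,752.94 → $39,750; Andrade 755,305.88 → $755,300.

Ibarra: $238,525; Nwosu: $127,500; Delacroix: $318,025; Ferraro: $226,700; Petrov: $39,750; Andrade: $755,300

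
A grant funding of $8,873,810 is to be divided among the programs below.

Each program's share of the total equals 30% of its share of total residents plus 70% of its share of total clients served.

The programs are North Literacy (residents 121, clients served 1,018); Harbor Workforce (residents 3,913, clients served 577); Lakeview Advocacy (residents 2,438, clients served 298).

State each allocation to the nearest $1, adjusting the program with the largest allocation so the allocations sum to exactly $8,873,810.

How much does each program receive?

North Literacy: $3,390,224 | Harbor Workforce: $3,502,904 | Lakeview Advocacy: $1,980,682

Residents total 6,472; clients served total 1,893.
Combined weights (30% residents + 70% clients served): North Literacy 0.3820; Harbor Workforce 0.3947; Lakeview Advocacy 0.2232.
Raw shares: North Literacy 3,390,223.94; Harbor Workforce 3,502,904.23; Lakeview Advocacy 1,980,681.83.
After rounding ($1): North Literacy $3,390,224; Harbor Workforce $3,502,904; Lakeview Advocacy $1,980,682. Sum = $8,873,810.
No rounding difference to absorb.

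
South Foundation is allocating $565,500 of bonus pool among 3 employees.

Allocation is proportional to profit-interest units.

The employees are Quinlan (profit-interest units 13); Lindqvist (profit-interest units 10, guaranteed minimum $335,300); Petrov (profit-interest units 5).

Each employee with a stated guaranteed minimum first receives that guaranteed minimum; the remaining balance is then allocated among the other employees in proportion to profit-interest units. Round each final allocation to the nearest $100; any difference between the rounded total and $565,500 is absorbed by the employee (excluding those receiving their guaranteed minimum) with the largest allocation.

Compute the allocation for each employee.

Quinlan: $166,300; Lindqvist: $335,300; Petrov: $63,900

Minimums first: Lindqvist $335,300. Remaining pool $230,200.
Remaining pool split over remaining profit-interest units 18: Quinlan 166,255.56 → $166,300; Petrov 63,944.44 → $63,900.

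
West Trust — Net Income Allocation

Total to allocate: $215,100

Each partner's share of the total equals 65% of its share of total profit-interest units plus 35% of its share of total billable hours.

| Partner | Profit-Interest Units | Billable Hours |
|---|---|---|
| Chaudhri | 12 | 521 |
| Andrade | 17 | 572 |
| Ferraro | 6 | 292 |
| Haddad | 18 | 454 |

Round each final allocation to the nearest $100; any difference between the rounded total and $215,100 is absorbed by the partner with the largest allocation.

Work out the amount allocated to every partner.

Chaudhri: $53,000 · Andrade: $68,200 · Ferraro: $27,800 · Haddad: $66,100

Profit-interest units total 53; billable hours total 1,839.
Combined weights (65% profit-interest units + 35% billable hours): Chaudhri 0.2463; Andrade 0.3174; Ferraro 0.1292; Haddad 0.3072.
Pro-rata amounts: Chaudhri 52,984.93; Andrade 68,262.86; Ferraro 27,782.01; Haddad 66,070.20.
At nearest $100: Chaudhri $53,000; Andrade $68,300; Ferraro $27,800; Haddad $66,100. Sum = $215,200.
Difference $215,100 − $215,200 = −$100 applied to largest allocation (Andrade): Andrade becomes $68,200.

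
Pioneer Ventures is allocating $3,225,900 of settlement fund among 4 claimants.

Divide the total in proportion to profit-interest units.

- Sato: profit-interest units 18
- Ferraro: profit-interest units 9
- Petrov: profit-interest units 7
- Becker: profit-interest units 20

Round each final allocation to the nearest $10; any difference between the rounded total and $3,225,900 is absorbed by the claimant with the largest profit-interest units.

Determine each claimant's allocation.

Profit-interest units total: 18 + 9 + 7 + 20 = 54.
Raw shares: Sato 1,075,300.00; Ferraro 537,650.00; Petrov 418,172.22; Becker 1,194,777.78.
Rounded to nearest $10: Sato $1,075,300; Ferraro $537,650; Petrov $418,170; Becker $1,194,780. Sum = $3,225,900.
Sum already equals the total — no adjustment.

Sato: $1,075,300 · Ferraro: $537,650 · Petrov: $418,170 · Becker: $1,194,780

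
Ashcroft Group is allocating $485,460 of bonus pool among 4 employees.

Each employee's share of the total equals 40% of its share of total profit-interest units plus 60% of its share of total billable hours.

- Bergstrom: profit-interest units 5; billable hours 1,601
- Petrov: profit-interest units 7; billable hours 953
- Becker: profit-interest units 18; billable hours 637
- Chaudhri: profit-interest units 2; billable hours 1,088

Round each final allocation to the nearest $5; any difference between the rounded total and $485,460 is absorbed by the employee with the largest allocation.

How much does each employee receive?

Bergstrom: $139,325 · Petrov: $107,350 · Becker: $152,585 · Chaudhri: $86,200

Totals — profit-interest units 32, billable hours 4,279.
Combined weights (40% profit-interest units + 60% billable hours): Bergstrom 0.2870; Petrov 0.2211; Becker 0.3143; Chaudhri 0.1776.
Raw shares: Bergstrom 139,322.99; Petrov 107,349.46; Becker 152,589.76; Chaudhri 86,197.80.
Rounded to nearest $5: Bergstrom $139,325; Petrov $107,350; Becker $152,590; Chaudhri $86,200. Sum = $485,465.
Difference $485,460 − $485,465 = −$5 applied to largest allocation (Becker): Becker becomes $152,585.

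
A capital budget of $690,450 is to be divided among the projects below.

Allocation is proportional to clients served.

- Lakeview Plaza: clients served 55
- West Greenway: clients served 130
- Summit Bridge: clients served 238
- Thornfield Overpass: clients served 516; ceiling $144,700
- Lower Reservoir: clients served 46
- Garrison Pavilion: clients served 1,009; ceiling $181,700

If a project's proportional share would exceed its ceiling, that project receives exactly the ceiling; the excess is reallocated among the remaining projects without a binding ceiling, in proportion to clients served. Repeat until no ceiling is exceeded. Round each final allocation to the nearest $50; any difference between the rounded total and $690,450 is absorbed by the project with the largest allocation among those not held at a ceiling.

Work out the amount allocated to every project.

Lakeview Plaza: $42,700; West Greenway: $100,900; Summit Bridge: $184,750; Thornfield Overpass: $144,700; Lower Reservoir: $35,700; Garrison Pavilion: $181,700

Clients served total: 1,994.
Proportional shares (ignoring caps): Lakeview Plaza 19,044.51; West Greenway 45,014.29; Summit Bridge 82,410.78; Thornfield Overpass 178,672.12; Lower Reservoir 15,928.13; Garrison Pavilion 349,380.17.
Capped: Thornfield Overpass ($144,700), Garrison Pavilion ($181,700); balance $364,050 reallocated over remaining clients served 469.
Remaining shares: Lakeview Plaza 42,692.43 → $42,700; West Greenway 100,909.38 → $100,900; Summit Bridge 184,741.79 → $184,750; Lower Reservoir 35,706.40 → $35,700.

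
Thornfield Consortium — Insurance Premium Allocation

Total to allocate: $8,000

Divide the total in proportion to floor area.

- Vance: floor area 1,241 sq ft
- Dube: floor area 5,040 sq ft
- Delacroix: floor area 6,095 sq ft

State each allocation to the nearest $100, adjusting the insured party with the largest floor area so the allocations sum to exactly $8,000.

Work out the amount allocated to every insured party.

Total floor area = 1,241 + 5,040 + 6,095 = 12,376.
Unrounded shares: Vance 802.20; Dube 3,257.92; Delacroix 3,939.88.
At nearest $100: Vance $800; Dube $3,300; Delacroix $3,900. Sum = $8,000.
Rounded total matches; no reconciliation needed.

Vance: $800 · Dube: $3,300 · Delacroix: $3,900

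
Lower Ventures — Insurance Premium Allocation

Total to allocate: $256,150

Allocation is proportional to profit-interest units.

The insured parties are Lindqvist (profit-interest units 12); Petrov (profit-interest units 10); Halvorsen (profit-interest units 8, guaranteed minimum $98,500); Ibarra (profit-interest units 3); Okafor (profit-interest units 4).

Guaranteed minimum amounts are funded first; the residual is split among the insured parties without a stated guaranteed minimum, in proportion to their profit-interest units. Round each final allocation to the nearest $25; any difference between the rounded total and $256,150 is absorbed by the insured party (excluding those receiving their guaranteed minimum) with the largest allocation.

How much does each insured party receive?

Guaranteed amounts: Halvorsen $98,500. Residual $157,650.
Residual split over remaining profit-interest units 29: Lindqvist 65,234.48 → $65,225; Petrov 54,362.07 → $54,350; Ibarra 16,308.62 → $16,300; Okafor 21,744.83 → $21,750.
Rounding difference +$25 applied to Lindqvist → $65,250.

Lindqvist: $65,250; Petrov: $54,350; Halvorsen: $98,500; Ibarra: $16,300; Okafor: $21,750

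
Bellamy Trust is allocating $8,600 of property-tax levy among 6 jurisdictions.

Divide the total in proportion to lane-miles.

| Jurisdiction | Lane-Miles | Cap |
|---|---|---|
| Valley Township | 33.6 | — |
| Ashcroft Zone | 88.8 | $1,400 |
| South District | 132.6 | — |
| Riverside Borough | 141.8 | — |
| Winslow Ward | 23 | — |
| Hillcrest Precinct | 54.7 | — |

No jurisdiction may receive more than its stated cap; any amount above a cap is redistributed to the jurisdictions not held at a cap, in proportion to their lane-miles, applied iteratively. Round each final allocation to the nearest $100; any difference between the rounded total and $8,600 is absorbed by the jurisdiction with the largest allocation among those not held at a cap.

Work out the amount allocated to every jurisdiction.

Valley Township: $600; Ashcroft Zone: $1,400; South District: $2,500; Riverside Borough: $2,700; Winslow Ward: $400; Hillcrest Precinct: $1,000

Lane-miles total: 474.5.
Proportional shares (ignoring caps): Valley Township 608.98; Ashcroft Zone 1,609.44; South District 2,403.29; Riverside Borough 2,570.03; Winslow Ward 416.86; Hillcrest Precinct 991.40.
Capped: Ashcroft Zone ($1,400); balance $7,200 reallocated over remaining lane-miles 385.7.
Redistributed shares: Valley Township 627.22 → $600; South District 2,475.29 → $2,500; Riverside Borough 2,647.03 → $2,600; Winslow Ward 429.35 → $400; Hillcrest Precinct 1,021.10 → $1,000.
Rounding difference +$100 applied to Riverside Borough → $2,700.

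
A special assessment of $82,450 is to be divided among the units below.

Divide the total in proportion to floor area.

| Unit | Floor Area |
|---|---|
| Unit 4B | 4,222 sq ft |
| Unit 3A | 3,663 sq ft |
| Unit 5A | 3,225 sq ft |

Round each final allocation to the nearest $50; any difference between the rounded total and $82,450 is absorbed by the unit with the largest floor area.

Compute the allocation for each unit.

Unit 4B: $31,300 · Unit 3A: $27,200 · Unit 5A: $23,950

Total floor area = 11,110.
Pro-rata amounts: Unit 4B 4,222/11,110 × $82,450 = 31,332.48; Unit 3A 3,663/11,110 × $82,450 = 27,184.01; Unit 5A 3,225/11,110 × $82,450 = 23,933.51.
At nearest $50: Unit 4B $31,350; Unit 3A $27,200; Unit 5A $23,950. Sum = $82,500.
Difference $82,450 − $82,500 = −$50 applied to largest floor area (Unit 4B): Unit 4B becomes $31,300.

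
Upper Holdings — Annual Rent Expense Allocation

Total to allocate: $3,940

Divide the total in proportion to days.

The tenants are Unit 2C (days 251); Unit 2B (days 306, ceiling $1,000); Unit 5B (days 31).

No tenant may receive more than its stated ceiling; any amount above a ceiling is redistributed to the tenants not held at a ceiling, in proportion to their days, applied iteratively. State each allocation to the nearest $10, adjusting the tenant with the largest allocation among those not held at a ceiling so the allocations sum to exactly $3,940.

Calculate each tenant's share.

Sum of days: 588.
Pro-rata shares before constraints: Unit 2C 1,681.87; Unit 2B 2,050.41; Unit 5B 207.72.
Capped: Unit 2B ($1,000); remaining pool $2,940 reallocated over remaining days 282.
Shares after redistribution: Unit 2C 2,616.81 → $2,620; Unit 5B 323.19 → $320.

Unit 2C: $2,620 | Unit 2B: $1,000 | Unit 5B: $320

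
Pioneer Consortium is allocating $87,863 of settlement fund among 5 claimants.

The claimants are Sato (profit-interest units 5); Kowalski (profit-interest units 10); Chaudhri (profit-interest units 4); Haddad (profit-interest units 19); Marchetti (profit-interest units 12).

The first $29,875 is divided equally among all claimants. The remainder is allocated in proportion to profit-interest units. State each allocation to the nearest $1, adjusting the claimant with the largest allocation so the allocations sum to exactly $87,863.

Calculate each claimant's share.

Sato: $11,774 · Kowalski: $17,573 · Chaudhri: $10,614 · Haddad: $28,010 · Marchetti: $19,892

First tranche $29,875 split equally: $5,975 each.
Remainder $57,988 by profit-interest units (total 50): Sato 5,798.80 → $5,799; Kowalski 11,597.60 → $11,598; Chaudhri 4,639.04 → $4,639; Haddad 22,035.44 → $22,035; Marchetti 13,917.12 → $13,917.
Totals: Sato $5,975 + $5,799 = $11,774; Kowalski $5,975 + $11,598 = $17,573; Chaudhri $5,975 + $4,639 = $10,614; Haddad $5,975 + $22,035 = $28,010; Marchetti $5,975 + $13,917 = $19,892.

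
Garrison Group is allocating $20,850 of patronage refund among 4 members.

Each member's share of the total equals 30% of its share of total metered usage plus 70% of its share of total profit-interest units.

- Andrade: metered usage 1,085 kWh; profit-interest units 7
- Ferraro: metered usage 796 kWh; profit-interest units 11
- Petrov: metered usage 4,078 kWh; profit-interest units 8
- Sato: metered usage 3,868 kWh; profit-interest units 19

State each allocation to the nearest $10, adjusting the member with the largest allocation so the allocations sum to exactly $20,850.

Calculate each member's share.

Andrade: $2,960 | Ferraro: $4,070 | Petrov: $5,190 | Sato: $8,630

Metered usage total 9,827; profit-interest units total 45.
Blended shares (30% metered usage + 70% profit-interest units): Andrade 0.1420; Ferraro 0.1954; Petrov 0.2489; Sato 0.4136.
Unrounded shares: Andrade 2,960.95; Ferraro 4,074.33; Petrov 5,190.36; Sato 8,624.36.
Rounded to nearest $10: Andrade $2,960; Ferraro $4,070; Petrov $5,190; Sato $8,620. Sum = $20,840.
Difference $20,850 − $20,840 = +$10 applied to largest allocation (Sato): Sato becomes $8,630.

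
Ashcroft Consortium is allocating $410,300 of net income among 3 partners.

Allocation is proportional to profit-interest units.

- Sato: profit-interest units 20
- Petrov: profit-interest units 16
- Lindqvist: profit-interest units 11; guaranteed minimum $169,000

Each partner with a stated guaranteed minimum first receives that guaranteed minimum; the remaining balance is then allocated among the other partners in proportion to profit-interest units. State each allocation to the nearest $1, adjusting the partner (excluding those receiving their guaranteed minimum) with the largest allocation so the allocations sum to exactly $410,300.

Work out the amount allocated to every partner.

Fund the minimums — Lindqvist $169,000. Remaining pool $241,300.
Remaining pool split over remaining profit-interest units 36: Sato 134,055.56 → $134,056; Petrov 107,244.44 → $107,244.

Sato: $134,056; Petrov: $107,244; Lindqvist: $169,000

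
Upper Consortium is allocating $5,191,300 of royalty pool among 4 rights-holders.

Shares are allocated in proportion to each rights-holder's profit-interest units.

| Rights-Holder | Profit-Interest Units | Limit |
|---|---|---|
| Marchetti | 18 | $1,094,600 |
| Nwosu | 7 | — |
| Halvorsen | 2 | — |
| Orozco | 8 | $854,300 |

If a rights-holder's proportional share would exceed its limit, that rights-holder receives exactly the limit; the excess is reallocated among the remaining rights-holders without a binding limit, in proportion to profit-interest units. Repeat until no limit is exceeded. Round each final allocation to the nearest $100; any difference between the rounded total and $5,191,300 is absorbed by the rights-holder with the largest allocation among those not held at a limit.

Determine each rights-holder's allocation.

Combined profit-interest units = 35.
Proportional shares (ignoring caps): Marchetti 2,669,811.43; Nwosu 1,038,260.00; Halvorsen 296,645.71; Orozco 1,186,582.86.
Held at cap: Marchetti ($1,094,600), Orozco ($854,300); residual $3,242,400 reallocated over remaining profit-interest units 9.
Shares after redistribution: Nwosu 2,521,866.67 → $2,521,900; Halvorsen 720,533.33 → $720,500.

Marchetti: $1,094,600 | Nwosu: $2,521,900 | Halvorsen: $720,500 | Orozco: $854,300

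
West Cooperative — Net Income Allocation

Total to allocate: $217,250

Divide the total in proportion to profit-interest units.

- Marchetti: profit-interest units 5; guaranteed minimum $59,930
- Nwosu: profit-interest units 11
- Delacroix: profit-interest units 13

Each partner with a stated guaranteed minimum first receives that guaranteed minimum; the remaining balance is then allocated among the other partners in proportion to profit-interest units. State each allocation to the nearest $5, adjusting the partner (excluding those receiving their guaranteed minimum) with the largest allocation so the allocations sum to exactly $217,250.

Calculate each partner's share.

Marchetti: $59,930 · Nwosu: $72,105 · Delacroix: $85,215

Guaranteed amounts: Marchetti $59,930. Remaining pool $157,320.
Remaining pool split over remaining profit-interest units 24: Nwosu 72,105.00 → $72,105; Delacroix 85,215.00 → $85,215.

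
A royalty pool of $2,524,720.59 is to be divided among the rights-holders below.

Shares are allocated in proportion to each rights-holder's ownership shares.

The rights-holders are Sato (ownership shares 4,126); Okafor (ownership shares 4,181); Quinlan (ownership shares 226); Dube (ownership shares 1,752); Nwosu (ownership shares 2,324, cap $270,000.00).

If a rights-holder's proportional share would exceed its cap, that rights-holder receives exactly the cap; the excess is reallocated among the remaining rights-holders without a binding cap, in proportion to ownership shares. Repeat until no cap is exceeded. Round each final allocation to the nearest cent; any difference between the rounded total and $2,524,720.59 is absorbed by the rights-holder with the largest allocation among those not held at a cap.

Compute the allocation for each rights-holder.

Sum of ownership shares: 12,609.
Pro-rata shares before constraints: Sato 826,155.6947; Okafor 837,168.4342; Quinlan 45,252.3478; Dube 350,805.8112; Nwosu 465,338.3021.
Cap binds for Nwosu ($270,000.00); remaining pool $2,254,720.59 reallocated over remaining ownership shares 10,285.
Shares after redistribution: Sato 904,518.9260 → $904,518.93; Okafor 916,576.2554 → $916,576.26; Quinlan 49,544.6625 → $49,544.66; Dube 384,080.7461 → $384,080.75.
Rounding difference −$0.01 applied to Okafor → $916,576.25.

Sato: $904,518.93 | Okafor: $916,576.25 | Quinlan: $49,544.66 | Dube: $384,080.75 | Nwosu: $270,000.00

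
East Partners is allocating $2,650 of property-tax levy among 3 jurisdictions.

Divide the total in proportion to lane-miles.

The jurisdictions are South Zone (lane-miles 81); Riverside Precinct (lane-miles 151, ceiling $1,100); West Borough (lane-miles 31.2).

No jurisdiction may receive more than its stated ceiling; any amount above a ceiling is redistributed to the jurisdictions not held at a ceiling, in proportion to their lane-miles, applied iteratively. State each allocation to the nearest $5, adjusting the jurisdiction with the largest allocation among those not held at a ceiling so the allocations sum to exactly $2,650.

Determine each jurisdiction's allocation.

Combined lane-miles = 263.2.
Pro-rata shares before constraints: South Zone 815.54; Riverside Precinct 1,520.33; West Borough 314.13.
Held at cap: Riverside Precinct ($1,100); remaining pool $1,550 reallocated over remaining lane-miles 112.2.
Redistributed shares: South Zone 1,118.98 → $1,120; West Borough 431.02 → $430.

South Zone: $1,120; Riverside Precinct: $1,100; West Borough: $430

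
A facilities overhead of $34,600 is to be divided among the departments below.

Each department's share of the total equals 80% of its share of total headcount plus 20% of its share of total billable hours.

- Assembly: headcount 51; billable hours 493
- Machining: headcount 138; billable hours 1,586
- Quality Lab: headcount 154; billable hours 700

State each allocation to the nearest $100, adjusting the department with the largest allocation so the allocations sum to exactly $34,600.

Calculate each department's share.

Assembly: $5,300; Machining: $15,100; Quality Lab: $14,200

Totals — headcount 343, billable hours 2,779.
Blended shares (80% headcount + 20% billable hours): Assembly 0.1544; Machining 0.4360; Quality Lab 0.4096.
Raw shares: Assembly 5,343.31; Machining 15,085.87; Quality Lab 14,170.83.
At nearest $100: Assembly $5,300; Machining $15,100; Quality Lab $14,200. Sum = $34,600.
No rounding difference to absorb.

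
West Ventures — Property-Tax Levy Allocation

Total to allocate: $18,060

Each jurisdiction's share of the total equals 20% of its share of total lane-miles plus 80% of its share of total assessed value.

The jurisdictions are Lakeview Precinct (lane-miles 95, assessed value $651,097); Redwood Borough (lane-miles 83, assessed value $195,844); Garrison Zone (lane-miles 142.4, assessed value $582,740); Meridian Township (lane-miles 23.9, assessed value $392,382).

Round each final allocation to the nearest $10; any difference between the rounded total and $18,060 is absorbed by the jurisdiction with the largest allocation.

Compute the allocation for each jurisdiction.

Totals — lane-miles 344.3, assessed value 1,822,063.
Composite weights (20% lane-miles + 80% assessed value): Lakeview Precinct 0.3411; Redwood Borough 0.1342; Garrison Zone 0.3386; Meridian Township 0.1862.
Raw shares: Lakeview Precinct 6,159.49; Redwood Borough 2,423.68; Garrison Zone 6,114.72; Meridian Township 3,362.11.
At nearest $10: Lakeview Precinct $6,160; Redwood Borough $2,420; Garrison Zone $6,110; Meridian Township $3,360. Sum = $18,050.
Difference $18,060 − $18,050 = +$10 applied to largest allocation (Lakeview Precinct): Lakeview Precinct becomes $6,170.

Lakeview Precinct: $6,170; Redwood Borough: $2,420; Garrison Zone: $6,110; Meridian Township: $3,360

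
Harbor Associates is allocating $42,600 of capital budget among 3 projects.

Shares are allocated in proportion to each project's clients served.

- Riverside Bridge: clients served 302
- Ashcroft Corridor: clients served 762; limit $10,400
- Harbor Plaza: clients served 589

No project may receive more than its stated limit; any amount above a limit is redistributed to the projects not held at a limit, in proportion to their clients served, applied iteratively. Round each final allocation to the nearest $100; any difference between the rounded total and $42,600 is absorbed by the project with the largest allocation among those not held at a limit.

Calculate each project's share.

Total clients served = 1,653.
Proportional shares (ignoring caps): Riverside Bridge 7,782.94; Ashcroft Corridor 19,637.75; Harbor Plaza 15,179.31.
Cap binds for Ashcroft Corridor ($10,400); remaining pool $32,200 reallocated over remaining clients served 891.
Shares after redistribution: Riverside Bridge 10,914.03 → $10,900; Harbor Plaza 21,285.97 → $21,300.

Riverside Bridge: $10,900 · Ashcroft Corridor: $10,400 · Harbor Plaza: $21,300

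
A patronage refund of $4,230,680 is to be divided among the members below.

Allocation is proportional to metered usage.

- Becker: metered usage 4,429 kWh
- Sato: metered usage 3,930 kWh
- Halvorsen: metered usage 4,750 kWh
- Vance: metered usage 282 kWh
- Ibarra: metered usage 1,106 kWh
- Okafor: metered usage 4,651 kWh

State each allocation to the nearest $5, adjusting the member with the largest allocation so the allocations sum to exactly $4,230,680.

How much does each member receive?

Metered usage total: 19,148.
Proportional shares: Becker 4,429/19,148 × $4,230,680 = 978,571.22; Sato 3,930/19,148 × $4,230,680 = 868,319.01; Halvorsen 4,750/19,148 × $4,230,680 = 1,049,494.99; Vance 282/19,148 × $4,230,680 = 62,306.86; Ibarra 1,106/19,148 × $4,230,680 = 244,366.62; Okafor 4,651/19,148 × $4,230,680 = 1,027,621.30.
Rounded to nearest $5: Becker $978,570; Sato $868,320; Halvorsen $1,049,495; Vance $62,305; Ibarra $244,365; Okafor $1,027,620. Sum = $4,230,675.
Difference $4,230,680 − $4,230,675 = +$5 applied to largest allocation (Halvorsen): Halvorsen becomes $1,049,500.

Becker: $978,570 | Sato: $868,320 | Halvorsen: $1,049,500 | Vance: $62,305 | Ibarra: $244,365 | Okafor: $1,027,620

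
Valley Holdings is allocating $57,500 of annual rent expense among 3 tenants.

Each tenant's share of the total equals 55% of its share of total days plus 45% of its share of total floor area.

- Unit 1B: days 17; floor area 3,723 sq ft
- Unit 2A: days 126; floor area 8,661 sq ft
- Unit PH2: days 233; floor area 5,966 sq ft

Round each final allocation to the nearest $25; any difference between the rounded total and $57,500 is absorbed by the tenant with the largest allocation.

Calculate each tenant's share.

Days total 376; floor area total 18,350.
Blended shares (55% days + 45% floor area): Unit 1B 0.1162; Unit 2A 0.3967; Unit PH2 0.4871.
Pro-rata amounts: Unit 1B 6,679.59; Unit 2A 22,810.46; Unit PH2 28,009.95.
After rounding ($25): Unit 1B $6,675; Unit 2A $22,800; Unit PH2 $28,000. Sum = $57,475.
Difference $57,500 − $57,475 = +$25 applied to largest allocation (Unit PH2): Unit PH2 becomes $28,025.

Unit 1B: $6,675 | Unit 2A: $22,800 | Unit PH2: $28,025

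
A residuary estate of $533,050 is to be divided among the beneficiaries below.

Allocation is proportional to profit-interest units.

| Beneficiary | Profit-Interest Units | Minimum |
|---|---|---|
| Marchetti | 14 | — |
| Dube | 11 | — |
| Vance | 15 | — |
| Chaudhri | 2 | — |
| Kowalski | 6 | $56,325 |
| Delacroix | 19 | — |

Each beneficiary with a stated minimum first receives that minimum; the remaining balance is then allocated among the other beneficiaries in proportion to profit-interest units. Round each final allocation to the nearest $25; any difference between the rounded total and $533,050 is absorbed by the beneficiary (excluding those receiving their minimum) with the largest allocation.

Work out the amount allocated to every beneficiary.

Marchetti: $109,400; Dube: $85,975; Vance: $117,225; Chaudhri: $15,625; Kowalski: $56,325; Delacroix: $148,500

Guaranteed amounts: Kowalski $56,325. Residual $476,725.
Residual split over remaining profit-interest units 61: Marchetti 109,412.30 → $109,400; Dube 85,966.80 → $85,975; Vance 117,227.46 → $117,225; Chaudhri 15,630.33 → $15,625; Delacroix 148,488.11 → $148,500.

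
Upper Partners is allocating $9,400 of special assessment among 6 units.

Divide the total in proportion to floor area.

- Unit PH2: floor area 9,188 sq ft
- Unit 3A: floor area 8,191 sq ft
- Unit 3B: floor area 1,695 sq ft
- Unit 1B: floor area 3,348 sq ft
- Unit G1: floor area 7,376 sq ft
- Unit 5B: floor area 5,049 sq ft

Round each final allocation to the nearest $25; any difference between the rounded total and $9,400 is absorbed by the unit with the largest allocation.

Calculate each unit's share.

Floor area total: 34,847.
Unrounded shares: Unit PH2 9,188/34,847 × $9,400 = 2,478.47; Unit 3A 8,191/34,847 × $9,400 = 2,209.53; Unit 3B 1,695/34,847 × $9,400 = 457.23; Unit 1B 3,348/34,847 × $9,400 = 903.13; Unit G1 7,376/34,847 × $9,400 = 1,989.68; Unit 5B 5,049/34,847 × $9,400 = 1,361.97.
After rounding ($25): Unit PH2 $2,475; Unit 3A $2,200; Unit 3B $450; Unit 1B $900; Unit G1 $2,000; Unit 5B $1,350. Sum = $9,375.
Difference $9,400 − $9,375 = +$25 applied to largest allocation (Unit PH2): Unit PH2 becomes $2,500.

Unit PH2: $2,500; Unit 3A: $2,200; Unit 3B: $450; Unit 1B: $900; Unit G1: $2,000; Unit 5B: $1,350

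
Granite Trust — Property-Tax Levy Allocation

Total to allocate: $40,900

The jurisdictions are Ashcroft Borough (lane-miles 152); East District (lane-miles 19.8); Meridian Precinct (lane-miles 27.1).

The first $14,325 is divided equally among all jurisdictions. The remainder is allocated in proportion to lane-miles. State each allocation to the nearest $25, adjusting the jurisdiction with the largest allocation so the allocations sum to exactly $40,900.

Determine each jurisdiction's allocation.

Ashcroft Borough: $25,075; East District: $7,425; Meridian Precinct: $8,400

First tranche $14,325 split equally: $4,775 each.
Remainder $26,575 by lane-miles (total 198.9): Ashcroft Borough 20,308.70 → $20,300; East District 2,645.48 → $2,650; Meridian Precinct 3,620.83 → $3,625.
Totals: Ashcroft Borough $4,775 + $20,300 = $25,075; East District $4,775 + $2,650 = $7,425; Meridian Precinct $4,775 + $3,625 = $8,400.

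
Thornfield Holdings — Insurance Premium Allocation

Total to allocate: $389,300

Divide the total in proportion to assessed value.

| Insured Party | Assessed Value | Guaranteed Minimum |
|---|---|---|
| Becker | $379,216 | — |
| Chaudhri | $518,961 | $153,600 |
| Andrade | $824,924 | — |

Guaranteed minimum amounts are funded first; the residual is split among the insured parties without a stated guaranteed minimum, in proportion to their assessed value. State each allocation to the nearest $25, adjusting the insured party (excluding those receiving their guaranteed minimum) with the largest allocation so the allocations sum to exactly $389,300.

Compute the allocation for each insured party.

Guaranteed amounts: Chaudhri $153,600. Balance $235,700.
Balance split over remaining assessed value 1,204,140: Becker 74,228.26 → $74,225; Andrade 161,471.74 → $161,475.

Becker: $74,225 | Chaudhri: $153,600 | Andrade: $161,475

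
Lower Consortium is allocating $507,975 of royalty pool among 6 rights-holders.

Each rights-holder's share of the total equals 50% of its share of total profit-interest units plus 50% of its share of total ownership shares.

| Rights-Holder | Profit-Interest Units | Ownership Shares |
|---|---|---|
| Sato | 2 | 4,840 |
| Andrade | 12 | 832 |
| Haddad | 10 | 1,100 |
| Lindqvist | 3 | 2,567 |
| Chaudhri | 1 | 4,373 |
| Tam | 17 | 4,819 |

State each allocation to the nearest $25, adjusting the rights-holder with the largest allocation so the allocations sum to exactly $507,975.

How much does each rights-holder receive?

Totals — profit-interest units 45, ownership shares 18,531.
Combined weights (50% profit-interest units + 50% ownership shares): Sato 0.1528; Andrade 0.1558; Haddad 0.1408; Lindqvist 0.1026; Chaudhri 0.1291; Tam 0.3189.
Unrounded shares: Sato 77,625.79; Andrade 79,133.46; Haddad 71,518.36; Lindqvist 52,116.03; Chaudhri 65,580.89; Tam 162,000.47.
Rounded to nearest $25: Sato $77,625; Andrade $79,125; Haddad $71,525; Lindqvist $52,125; Chaudhri $65,575; Tam $162,000. Sum = $507,975.
No rounding difference to absorb.

Sato: $77,625 · Andrade: $79,125 · Haddad: $71,525 · Lindqvist: $52,125 · Chaudhri: $65,575 · Tam: $162,000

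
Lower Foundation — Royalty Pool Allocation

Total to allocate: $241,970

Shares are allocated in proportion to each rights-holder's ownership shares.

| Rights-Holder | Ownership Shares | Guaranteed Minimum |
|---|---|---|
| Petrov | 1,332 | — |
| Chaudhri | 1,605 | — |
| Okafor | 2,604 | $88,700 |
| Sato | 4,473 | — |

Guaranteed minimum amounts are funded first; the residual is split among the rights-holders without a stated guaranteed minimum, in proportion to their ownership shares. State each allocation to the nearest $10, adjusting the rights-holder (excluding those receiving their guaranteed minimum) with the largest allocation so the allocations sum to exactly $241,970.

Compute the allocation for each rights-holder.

Guaranteed amounts: Okafor $88,700. Balance $153,270.
Balance split over remaining ownership shares 7,410: Petrov 27,551.37 → $27,550; Chaudhri 33,198.16 → $33,200; Sato 92,520.47 → $92,520.

Petrov: $27,550 · Chaudhri: $33,200 · Okafor: $88,700 · Sato: $92,520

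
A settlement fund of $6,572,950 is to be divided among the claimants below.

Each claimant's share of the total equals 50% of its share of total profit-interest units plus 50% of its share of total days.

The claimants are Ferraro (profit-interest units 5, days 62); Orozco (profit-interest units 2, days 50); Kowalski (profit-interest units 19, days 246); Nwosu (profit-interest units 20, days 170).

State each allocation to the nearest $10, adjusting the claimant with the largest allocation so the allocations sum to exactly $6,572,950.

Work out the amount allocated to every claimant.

Profit-interest units total 46; days total 528.
Blended shares (50% profit-interest units + 50% days): Ferraro 0.1131; Orozco 0.0691; Kowalski 0.4395; Nwosu 0.3784.
Raw shares: Ferraro 743,137.38; Orozco 454,109.44; Kowalski 2,888,655.64; Nwosu 2,487,047.53.
Rounded to nearest $10: Ferraro $743,140; Orozco $454,110; Kowalski $2,888,660; Nwosu $2,487,050. Sum = $6,572,960.
Difference $6,572,950 − $6,572,960 = −$10 applied to largest allocation (Kowalski): Kowalski becomes $2,888,650.

Ferraro: $743,140 · Orozco: $454,110 · Kowalski: $2,888,650 · Nwosu: $2,487,050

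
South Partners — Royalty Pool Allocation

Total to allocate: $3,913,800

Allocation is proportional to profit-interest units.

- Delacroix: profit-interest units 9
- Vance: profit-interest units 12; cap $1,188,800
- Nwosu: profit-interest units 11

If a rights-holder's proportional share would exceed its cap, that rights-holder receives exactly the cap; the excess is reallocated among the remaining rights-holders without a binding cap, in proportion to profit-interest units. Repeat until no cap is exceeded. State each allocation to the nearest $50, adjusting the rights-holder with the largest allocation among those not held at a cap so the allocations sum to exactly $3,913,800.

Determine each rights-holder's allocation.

Delacroix: $1,226,250; Vance: $1,188,800; Nwosu: $1,498,750

Sum of profit-interest units: 32.
Pro-rata shares before constraints: Delacroix 1,100,756.25; Vance 1,467,675.00; Nwosu 1,345,368.75.
Cap binds for Vance ($1,188,800); residual $2,725,000 reallocated over remaining profit-interest units 20.
Redistributed shares: Delacroix 1,226,250.00 → $1,226,250; Nwosu 1,498,750.00 → $1,498,750.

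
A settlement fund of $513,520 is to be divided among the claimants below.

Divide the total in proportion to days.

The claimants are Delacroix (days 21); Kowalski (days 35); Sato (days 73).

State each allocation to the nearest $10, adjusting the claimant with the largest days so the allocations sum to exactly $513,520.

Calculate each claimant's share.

Total days = 129.
Raw shares: Delacroix 21/129 × $513,520 = 83,596.28; Kowalski 35/129 × $513,520 = 139,327.13; Sato 73/129 × $513,520 = 290,596.59.
At nearest $10: Delacroix $83,600; Kowalski $139,330; Sato $290,600. Sum = $513,530.
Difference $513,520 − $513,530 = −$10 applied to largest days (Sato): Sato becomes $290,590.

Delacroix: $83,600; Kowalski: $139,330; Sato: $290,590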